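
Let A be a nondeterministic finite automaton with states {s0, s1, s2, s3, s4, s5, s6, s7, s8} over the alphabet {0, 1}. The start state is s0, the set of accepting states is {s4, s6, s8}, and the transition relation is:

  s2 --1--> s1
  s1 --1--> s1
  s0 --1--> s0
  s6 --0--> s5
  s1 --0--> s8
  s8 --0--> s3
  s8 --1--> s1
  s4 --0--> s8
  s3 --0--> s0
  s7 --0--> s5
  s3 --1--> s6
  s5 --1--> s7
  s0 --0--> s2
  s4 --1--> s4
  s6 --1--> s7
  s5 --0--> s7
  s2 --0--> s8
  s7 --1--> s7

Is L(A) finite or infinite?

State s0 is reachable from the start and can reach an accepting state, and it lies on the cycle s0 → s0.
Traversing that cycle any number of times yields accepted strings of unbounded length, so the language is infinite.

infinite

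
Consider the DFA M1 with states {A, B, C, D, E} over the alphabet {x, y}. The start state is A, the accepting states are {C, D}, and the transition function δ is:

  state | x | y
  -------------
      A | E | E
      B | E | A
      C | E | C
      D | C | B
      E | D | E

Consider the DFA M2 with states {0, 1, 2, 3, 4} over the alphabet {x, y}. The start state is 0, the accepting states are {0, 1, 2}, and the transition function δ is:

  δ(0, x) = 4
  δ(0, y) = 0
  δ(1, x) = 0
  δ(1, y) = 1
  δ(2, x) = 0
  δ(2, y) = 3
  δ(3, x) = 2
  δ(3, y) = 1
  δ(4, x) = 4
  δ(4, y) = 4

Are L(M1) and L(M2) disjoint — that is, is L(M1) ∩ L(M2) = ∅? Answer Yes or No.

Yes

Exploring the product automaton M1 × M2 from the start pair (A, 0), following both machines on each input symbol, reaches 7 state pairs: (A, 0), (E, 4), (E, 0), (D, 4), (C, 4), (B, 4), (A, 4).
M1 accepts in {C, D} and M2 accepts in {0, 1, 2}; no reachable pair has both components accepting, so no string drives both machines to acceptance simultaneously and L(M1) ∩ L(M2) = ∅.
So no string is accepted by both, and the intersection is empty.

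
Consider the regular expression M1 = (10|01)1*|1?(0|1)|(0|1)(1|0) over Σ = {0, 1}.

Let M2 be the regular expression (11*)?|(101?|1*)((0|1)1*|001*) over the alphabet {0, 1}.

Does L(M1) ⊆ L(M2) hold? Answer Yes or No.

Converting the expression M1 to a DFA (subset construction, then merging equivalent states) gives the minimal DFA with states {r0, r1, r2, r3, r4, r5}, start state r0, accepting states {r1, r2, r3, r4} and transitions r0: 0→r1, 1→r2; r1: 0→r3, 1→r4; r2: 0→r4, 1→r3; r3: 0→r5, 1→r5; r4: 0→r5, 1→r4; r5: 0→r5, 1→r5.
Converting the expression M2 to a DFA (subset construction, then merging equivalent states) gives the minimal DFA with states {t0, t1, t2, t3, t4, t5, t6, t7}, start state t0, accepting states {t0, t1, t2, t3, t4, t5, t7} and transitions t0: 0→t1, 1→t2; t1: 0→t3, 1→t3; t2: 0→t4, 1→t5; t3: 0→t6, 1→t3; t4: 0→t1, 1→t7; t5: 0→t1, 1→t5; t6: 0→t6, 1→t6; t7: 0→t1, 1→t3.
Exploring the product automaton M1 × M2 from the start pair (r0, t0), following both machines on each input symbol, reaches 12 state pairs: (r0, t0), (r1, t1), (r2, t2), (r3, t3), (r4, t3), (r4, t4), (r3, t5), (r5, t6), (r5, t3), (r5, t1), (r4, t7), (r5, t5).
M1 accepts in {r1, r2, r3, r4} and M2 accepts in {t0, t1, t2, t3, t4, t5, t7}. The reachable pairs whose M1-component is accepting are (r1, t1), (r2, t2), (r3, t3), (r4, t3), (r4, t4), (r3, t5), (r4, t7); in each of them the M2-component is accepting too, so the product for L(M1) \ L(M2) (M1-component accepting, M2-component rejecting) has no reachable accepting pair and the difference is empty.
Hence every string in L(M1) is also in L(M2).

Yes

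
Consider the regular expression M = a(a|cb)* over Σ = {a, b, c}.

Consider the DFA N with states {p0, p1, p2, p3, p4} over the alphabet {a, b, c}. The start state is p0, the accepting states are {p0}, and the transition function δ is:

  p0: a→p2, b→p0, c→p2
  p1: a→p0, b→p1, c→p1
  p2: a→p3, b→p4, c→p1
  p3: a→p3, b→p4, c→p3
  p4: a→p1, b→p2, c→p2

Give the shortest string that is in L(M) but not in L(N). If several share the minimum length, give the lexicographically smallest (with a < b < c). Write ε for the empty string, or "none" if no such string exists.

a

The string a is accepted by M but not by N.
No shorter string lies in the difference, and a is the lexicographically first length-1 string in L(M) \ L(N).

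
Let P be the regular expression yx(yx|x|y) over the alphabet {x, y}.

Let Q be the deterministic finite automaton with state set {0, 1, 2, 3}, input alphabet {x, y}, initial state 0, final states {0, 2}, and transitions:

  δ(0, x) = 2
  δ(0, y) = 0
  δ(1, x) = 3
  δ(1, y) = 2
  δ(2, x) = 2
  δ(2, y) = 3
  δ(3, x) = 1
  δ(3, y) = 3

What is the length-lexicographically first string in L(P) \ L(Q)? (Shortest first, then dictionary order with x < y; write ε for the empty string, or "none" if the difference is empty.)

yxy

The string yxy is accepted by P but not by Q.
No shorter string lies in the difference, and yxy is the lexicographically first length-3 string in L(P) \ L(Q).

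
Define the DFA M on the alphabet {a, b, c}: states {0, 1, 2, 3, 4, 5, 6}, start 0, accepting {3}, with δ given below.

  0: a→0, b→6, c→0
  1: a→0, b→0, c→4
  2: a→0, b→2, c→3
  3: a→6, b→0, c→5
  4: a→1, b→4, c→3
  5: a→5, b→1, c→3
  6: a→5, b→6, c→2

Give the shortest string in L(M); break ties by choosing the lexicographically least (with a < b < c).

A breadth-first search from 0 reaches an accepting state first via the path 0 → 6 → 5 → 3 on input bac.
No string of length < 3 is accepted (BFS exhausts all shorter strings without reaching an accepting state), and bac is the lexicographically least accepting string of length 3.

bac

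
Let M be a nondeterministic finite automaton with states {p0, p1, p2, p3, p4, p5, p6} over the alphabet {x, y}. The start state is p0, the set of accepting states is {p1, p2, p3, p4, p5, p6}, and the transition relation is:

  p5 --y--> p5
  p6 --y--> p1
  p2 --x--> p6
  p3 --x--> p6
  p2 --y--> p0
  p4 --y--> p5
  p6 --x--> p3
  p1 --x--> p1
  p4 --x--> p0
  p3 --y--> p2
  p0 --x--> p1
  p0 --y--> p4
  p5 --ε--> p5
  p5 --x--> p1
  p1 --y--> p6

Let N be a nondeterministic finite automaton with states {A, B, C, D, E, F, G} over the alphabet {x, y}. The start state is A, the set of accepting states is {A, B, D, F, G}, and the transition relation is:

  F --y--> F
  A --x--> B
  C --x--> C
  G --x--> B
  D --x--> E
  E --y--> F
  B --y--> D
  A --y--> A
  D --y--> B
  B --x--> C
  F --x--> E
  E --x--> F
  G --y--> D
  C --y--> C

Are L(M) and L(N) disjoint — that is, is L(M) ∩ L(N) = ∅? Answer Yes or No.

No

The string x is accepted by both M and N.
Hence L(M) ∩ L(N) ≠ ∅.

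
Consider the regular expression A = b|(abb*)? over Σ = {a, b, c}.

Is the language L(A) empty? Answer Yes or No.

The empty string ε matches the expression, so it belongs to L(A).
Since L(A) contains at least one string, it is not empty.

No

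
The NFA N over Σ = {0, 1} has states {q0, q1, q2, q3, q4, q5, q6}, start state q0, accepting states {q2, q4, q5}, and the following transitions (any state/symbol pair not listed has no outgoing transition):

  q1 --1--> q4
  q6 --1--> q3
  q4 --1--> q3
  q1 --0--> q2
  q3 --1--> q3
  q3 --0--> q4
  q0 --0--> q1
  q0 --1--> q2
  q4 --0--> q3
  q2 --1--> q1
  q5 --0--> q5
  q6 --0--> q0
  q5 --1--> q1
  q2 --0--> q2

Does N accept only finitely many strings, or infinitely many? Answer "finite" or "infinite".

State q1 is reachable from the start and can reach an accepting state, and it lies on the cycle q1 → q2 → q1.
Traversing that cycle any number of times yields accepted strings of unbounded length, so the language is infinite.

infinite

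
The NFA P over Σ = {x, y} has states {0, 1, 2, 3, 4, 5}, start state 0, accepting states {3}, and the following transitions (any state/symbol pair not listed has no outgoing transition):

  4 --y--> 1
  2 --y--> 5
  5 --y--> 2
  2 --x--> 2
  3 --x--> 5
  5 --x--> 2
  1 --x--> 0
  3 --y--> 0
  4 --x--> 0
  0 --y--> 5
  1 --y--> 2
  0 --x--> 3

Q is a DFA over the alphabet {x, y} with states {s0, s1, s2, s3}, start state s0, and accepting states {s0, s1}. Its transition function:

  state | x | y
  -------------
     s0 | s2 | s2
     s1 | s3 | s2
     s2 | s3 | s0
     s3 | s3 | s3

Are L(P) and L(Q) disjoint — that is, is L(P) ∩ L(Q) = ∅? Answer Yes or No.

Yes

Exploring the product automaton P × Q from the start pair (0, s0), following both machines on each input symbol, reaches 8 state pairs: (0, s0), (3, s2), (5, s2), (5, s3), (2, s3), (2, s0), (2, s2), (5, s0).
P accepts in {3} and Q accepts in {s0, s1}; no reachable pair has both components accepting, so no string drives both machines to acceptance simultaneously and L(P) ∩ L(Q) = ∅.
So no string is accepted by both, and the intersection is empty.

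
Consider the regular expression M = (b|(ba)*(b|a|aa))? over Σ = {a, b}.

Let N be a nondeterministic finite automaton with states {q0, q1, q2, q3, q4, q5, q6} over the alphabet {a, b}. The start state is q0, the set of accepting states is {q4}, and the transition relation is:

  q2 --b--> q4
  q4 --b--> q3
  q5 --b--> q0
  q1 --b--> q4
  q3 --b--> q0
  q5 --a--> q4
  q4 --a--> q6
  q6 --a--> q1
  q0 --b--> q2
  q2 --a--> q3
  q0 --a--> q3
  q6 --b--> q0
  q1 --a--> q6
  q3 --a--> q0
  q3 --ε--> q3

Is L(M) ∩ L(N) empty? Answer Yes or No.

Yes

Converting the expression M to a DFA (subset construction, then merging equivalent states) gives the minimal DFA with states {m0, m1, m2, m3, m4, m5}, start state m0, accepting states {m0, m1, m2, m3} and transitions m0: a→m1, b→m2; m1: a→m3, b→m4; m2: a→m5, b→m4; m3: a→m4, b→m4; m4: a→m4, b→m4; m5: a→m1, b→m2.
Exploring the product automaton M × N from the start pair (m0, q0), following both machines on each input symbol, reaches 14 state pairs: (m0, q0), (m1, q3), (m2, q2), (m3, q0), (m4, q0), (m5, q3), (m4, q4), (m4, q3), (m4, q2), (m1, q0), (m2, q0), (m4, q6), (m3, q3), (m4, q1).
M accepts in {m0, m1, m2, m3} and N accepts in {q4}; no reachable pair has both components accepting, so no string drives both machines to acceptance simultaneously and L(M) ∩ L(N) = ∅.
So no string is accepted by both, and the intersection is empty.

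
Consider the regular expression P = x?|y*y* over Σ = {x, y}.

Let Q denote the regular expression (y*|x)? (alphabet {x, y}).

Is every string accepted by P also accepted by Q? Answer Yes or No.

Yes

Converting the expression P to a DFA (subset construction, then merging equivalent states) gives the minimal DFA with states {p0, p1, p2, p3}, start state p0, accepting states {p0, p1, p2} and transitions p0: x→p1, y→p2; p1: x→p3, y→p3; p2: x→p3, y→p2; p3: x→p3, y→p3.
Converting the expression Q to a DFA (subset construction, then merging equivalent states) gives the minimal DFA with states {q0, q1, q2, q3}, start state q0, accepting states {q0, q1, q2} and transitions q0: x→q1, y→q2; q1: x→q3, y→q3; q2: x→q3, y→q2; q3: x→q3, y→q3.
Exploring the product automaton P × Q from the start pair (p0, q0), following both machines on each input symbol, reaches 4 state pairs: (p0, q0), (p1, q1), (p2, q2), (p3, q3).
P accepts in {p0, p1, p2} and Q accepts in {q0, q1, q2}. The reachable pairs whose P-component is accepting are (p0, q0), (p1, q1), (p2, q2); in each of them the Q-component is accepting too, so the product for L(P) \ L(Q) (P-component accepting, Q-component rejecting) has no reachable accepting pair and the difference is empty.
Hence every string in L(P) is also in L(Q).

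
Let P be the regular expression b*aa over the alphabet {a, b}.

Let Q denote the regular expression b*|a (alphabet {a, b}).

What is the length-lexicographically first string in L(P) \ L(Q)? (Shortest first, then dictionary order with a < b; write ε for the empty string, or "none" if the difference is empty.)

aa

The string aa is accepted by P but not by Q.
No shorter string lies in the difference, and aa is the lexicographically first length-2 string in L(P) \ L(Q).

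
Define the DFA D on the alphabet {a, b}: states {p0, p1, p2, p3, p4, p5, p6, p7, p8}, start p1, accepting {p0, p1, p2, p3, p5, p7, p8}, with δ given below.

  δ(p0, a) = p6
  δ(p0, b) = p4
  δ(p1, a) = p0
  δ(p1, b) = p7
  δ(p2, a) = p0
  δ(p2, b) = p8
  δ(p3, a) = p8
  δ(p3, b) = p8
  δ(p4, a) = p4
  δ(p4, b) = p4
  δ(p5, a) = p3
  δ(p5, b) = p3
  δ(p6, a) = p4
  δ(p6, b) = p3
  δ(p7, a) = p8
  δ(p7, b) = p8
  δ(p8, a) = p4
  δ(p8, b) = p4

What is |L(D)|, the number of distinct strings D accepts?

8

The useful subgraph on states {p0, p1, p3, p6, p7, p8} is acyclic, so L(D) is finite; the longest accepting path visits 5 useful states, giving maximum string length 4.
Counting accepting paths from p1 by length: 1 of length 0, 2 of length 1, 2 of length 2, 1 of length 3, 2 of length 4. Total 8.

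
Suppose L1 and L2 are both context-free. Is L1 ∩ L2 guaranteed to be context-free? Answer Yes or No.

No

{aⁿbⁿcᵐ : m,n≥0} and {aᵐbⁿcⁿ : m,n≥0} are both context-free, but their intersection {aⁿbⁿcⁿ : n≥0} is not (pumping lemma).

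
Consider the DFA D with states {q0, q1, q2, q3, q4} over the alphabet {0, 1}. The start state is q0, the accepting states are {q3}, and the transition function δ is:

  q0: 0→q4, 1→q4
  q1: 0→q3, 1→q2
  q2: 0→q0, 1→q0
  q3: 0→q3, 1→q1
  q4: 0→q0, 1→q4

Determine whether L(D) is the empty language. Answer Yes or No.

Yes

The states reachable from the start state are {q0, q4}.
None of the accepting states {q3} is reachable, so no string is accepted and L(D) = ∅.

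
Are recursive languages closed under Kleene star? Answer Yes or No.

For an input w of length n, decide by dynamic programming over positions 0..n whether w factors into blocks from L, calling the decider for L on each of the O(n²) substrings; every call halts, so this decides L*.
So the recursive languages are closed under Kleene star.

Yes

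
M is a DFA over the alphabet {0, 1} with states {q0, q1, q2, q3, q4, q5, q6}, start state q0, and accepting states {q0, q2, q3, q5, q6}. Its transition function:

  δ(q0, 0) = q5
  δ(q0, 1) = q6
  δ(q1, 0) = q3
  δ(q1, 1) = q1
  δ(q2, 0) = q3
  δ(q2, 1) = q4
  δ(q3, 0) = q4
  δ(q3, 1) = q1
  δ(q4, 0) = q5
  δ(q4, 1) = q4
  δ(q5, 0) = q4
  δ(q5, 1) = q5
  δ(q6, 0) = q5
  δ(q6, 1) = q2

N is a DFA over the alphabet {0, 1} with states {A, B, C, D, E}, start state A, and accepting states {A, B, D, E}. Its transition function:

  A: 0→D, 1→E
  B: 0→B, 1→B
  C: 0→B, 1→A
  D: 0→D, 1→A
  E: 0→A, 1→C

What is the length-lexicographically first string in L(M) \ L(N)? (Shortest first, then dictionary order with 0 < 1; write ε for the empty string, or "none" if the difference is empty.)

11

The string 11 is accepted by M but not by N.
No shorter string lies in the difference, and 11 is the lexicographically first length-2 string in L(M) \ L(N).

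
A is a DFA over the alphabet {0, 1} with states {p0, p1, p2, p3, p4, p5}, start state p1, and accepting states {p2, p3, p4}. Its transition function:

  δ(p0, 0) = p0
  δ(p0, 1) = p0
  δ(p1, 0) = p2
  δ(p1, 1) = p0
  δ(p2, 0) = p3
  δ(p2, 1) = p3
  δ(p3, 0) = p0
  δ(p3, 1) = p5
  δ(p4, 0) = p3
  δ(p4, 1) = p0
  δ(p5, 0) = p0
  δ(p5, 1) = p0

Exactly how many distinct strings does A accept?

3

The useful subgraph on states {p1, p2, p3} is acyclic, so L(A) is finite; the longest accepting path visits 3 useful states, giving maximum string length 2.
Counting accepting paths from p1 by length: 1 of length 1, 2 of length 2. Total 3.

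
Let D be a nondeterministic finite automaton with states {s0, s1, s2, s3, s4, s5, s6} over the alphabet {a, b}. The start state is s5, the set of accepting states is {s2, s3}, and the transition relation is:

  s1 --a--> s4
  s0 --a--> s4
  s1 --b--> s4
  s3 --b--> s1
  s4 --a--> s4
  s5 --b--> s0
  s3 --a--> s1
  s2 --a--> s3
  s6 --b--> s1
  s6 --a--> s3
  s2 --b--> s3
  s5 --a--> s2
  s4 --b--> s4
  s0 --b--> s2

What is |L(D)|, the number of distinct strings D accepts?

The useful subgraph on states {s0, s2, s3, s5} is acyclic, so L(D) is finite; the longest accepting path visits 4 useful states, giving maximum string length 3.
Counting accepting paths from s5 by length: 1 of length 1, 3 of length 2, 2 of length 3. Total 6.

6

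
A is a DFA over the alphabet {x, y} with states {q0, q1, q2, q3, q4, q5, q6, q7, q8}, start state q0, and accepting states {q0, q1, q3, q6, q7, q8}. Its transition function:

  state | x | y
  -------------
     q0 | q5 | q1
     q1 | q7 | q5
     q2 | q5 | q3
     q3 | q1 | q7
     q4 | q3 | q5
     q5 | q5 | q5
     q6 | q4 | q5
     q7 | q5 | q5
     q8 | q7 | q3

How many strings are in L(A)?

3

The useful subgraph on states {q0, q1, q7} is acyclic, so L(A) is finite; the longest accepting path visits 3 useful states, giving maximum string length 2.
Counting accepting paths from q0 by length: 1 of length 0, 1 of length 1, 1 of length 2. Total 3.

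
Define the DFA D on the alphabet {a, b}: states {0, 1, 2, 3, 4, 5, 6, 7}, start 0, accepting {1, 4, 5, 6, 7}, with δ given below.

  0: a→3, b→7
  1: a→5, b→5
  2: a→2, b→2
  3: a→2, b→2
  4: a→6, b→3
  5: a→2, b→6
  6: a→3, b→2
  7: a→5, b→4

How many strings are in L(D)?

5

The useful subgraph on states {0, 4, 5, 6, 7} is acyclic, so L(D) is finite; the longest accepting path visits 4 useful states, giving maximum string length 3.
Counting accepting paths from 0 by length: 1 of length 1, 2 of length 2, 2 of length 3. Total 5.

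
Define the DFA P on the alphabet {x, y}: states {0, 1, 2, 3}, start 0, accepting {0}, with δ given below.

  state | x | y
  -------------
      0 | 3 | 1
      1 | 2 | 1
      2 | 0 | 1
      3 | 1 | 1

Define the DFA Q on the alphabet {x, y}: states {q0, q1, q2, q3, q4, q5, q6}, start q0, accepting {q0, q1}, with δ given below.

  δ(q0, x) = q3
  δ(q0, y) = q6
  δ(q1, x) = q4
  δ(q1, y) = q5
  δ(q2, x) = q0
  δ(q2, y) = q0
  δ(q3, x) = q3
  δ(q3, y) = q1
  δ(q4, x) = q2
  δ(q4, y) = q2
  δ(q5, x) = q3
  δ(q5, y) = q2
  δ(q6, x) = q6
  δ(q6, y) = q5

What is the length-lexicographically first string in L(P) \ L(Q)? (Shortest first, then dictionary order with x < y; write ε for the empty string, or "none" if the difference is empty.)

The string yxx is accepted by P but not by Q.
No shorter string lies in the difference, and yxx is the lexicographically first length-3 string in L(P) \ L(Q).

yxx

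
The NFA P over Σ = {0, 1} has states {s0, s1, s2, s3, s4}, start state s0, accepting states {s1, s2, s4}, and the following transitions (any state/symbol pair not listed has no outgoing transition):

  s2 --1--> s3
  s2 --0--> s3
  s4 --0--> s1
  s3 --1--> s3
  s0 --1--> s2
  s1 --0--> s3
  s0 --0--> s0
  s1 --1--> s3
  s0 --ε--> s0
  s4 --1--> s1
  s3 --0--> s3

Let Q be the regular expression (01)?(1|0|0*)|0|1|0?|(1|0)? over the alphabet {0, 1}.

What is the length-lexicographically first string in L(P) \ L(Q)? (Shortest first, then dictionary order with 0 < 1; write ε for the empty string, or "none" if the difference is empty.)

001

The string 001 is accepted by P but not by Q.
No shorter string lies in the difference, and 001 is the lexicographically first length-3 string in L(P) \ L(Q).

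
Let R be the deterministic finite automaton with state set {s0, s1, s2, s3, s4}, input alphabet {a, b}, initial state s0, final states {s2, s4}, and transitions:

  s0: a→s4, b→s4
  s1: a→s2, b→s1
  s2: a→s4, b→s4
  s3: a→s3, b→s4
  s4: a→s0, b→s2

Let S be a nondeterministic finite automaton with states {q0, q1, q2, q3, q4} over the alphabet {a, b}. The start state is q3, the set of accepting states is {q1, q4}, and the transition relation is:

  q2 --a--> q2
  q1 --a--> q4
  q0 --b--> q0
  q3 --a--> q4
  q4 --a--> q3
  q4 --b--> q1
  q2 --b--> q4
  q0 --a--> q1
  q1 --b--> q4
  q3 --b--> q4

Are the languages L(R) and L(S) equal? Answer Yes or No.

Exploring the product automaton R × S from the start pair (s0, q3), following both machines on each input symbol, reaches 3 state pairs: (s0, q3), (s4, q4), (s2, q1).
R accepts in {s2, s4} and S accepts in {q1, q4}. In every reachable pair the two components are either both accepting — (s4, q4), (s2, q1) — or both non-accepting, so no string is accepted by exactly one of the machines: L(R) \ L(S) and L(S) \ L(R) are both empty.
Hence every string is accepted by R iff it is accepted by S, and the two languages coincide.

Yes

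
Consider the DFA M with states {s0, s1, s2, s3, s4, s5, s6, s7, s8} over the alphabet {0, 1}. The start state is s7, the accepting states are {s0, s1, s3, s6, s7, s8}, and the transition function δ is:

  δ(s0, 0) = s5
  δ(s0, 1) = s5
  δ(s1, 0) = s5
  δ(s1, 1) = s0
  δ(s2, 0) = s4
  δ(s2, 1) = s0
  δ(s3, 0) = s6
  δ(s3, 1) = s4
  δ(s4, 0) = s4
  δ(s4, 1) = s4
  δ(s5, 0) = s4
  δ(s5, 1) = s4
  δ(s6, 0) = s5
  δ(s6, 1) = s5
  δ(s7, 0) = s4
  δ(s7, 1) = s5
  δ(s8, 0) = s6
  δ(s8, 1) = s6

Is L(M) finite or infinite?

The useful states (reachable from s7 and able to reach an accepting state) are {s7}.
Restricted to these states the transition graph has no cycle, so every accepting path has bounded length and L is finite.

finite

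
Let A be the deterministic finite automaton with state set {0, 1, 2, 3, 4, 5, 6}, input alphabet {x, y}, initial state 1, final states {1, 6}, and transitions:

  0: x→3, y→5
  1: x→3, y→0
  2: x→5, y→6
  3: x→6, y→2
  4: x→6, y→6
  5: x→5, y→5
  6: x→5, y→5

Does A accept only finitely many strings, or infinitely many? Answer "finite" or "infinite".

finite

The useful states (reachable from 1 and able to reach an accepting state) are {0, 1, 2, 3, 6}.
Restricted to these states the transition graph has no cycle, so every accepting path has bounded length and L is finite.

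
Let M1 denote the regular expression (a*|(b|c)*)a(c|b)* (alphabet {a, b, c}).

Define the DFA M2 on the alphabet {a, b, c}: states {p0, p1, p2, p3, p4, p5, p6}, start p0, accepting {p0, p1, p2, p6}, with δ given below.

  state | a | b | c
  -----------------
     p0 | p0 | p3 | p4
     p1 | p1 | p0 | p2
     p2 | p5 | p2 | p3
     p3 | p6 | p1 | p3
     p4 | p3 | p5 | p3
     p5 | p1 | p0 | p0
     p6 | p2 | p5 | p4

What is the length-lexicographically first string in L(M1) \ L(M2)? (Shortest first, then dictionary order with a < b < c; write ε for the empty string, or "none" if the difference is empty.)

ab

The string ab is accepted by M1 but not by M2.
No shorter string lies in the difference, and ab is the lexicographically first length-2 string in L(M1) \ L(M2).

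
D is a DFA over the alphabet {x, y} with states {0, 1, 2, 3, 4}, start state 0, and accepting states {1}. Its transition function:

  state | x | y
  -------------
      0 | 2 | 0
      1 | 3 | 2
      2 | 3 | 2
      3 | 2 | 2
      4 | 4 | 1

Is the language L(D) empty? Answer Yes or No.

Yes

The states reachable from the start state are {0, 2, 3}.
None of the accepting states {1} is reachable, so no string is accepted and L(D) = ∅.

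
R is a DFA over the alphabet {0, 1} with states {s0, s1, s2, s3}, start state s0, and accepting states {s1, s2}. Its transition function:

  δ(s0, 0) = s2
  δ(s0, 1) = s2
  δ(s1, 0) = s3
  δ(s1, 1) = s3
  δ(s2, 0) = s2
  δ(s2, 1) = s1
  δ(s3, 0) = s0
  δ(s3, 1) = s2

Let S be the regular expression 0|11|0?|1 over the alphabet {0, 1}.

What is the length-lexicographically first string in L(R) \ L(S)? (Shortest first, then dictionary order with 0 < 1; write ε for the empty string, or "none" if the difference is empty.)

00

The string 00 is accepted by R but not by S.
No shorter string lies in the difference, and 00 is the lexicographically first length-2 string in L(R) \ L(S).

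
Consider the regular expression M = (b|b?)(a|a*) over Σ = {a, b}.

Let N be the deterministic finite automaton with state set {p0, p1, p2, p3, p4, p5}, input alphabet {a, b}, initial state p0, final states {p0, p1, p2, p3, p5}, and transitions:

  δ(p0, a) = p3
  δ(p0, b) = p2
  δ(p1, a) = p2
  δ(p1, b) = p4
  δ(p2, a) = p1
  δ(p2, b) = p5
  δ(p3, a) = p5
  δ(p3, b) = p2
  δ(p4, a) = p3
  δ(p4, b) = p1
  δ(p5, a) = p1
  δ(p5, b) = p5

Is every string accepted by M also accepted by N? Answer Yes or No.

Yes

Converting the expression M to a DFA (subset construction, then merging equivalent states) gives the minimal DFA with states {m0, m1, m2}, start state m0, accepting states {m0, m1} and transitions m0: a→m1, b→m1; m1: a→m1, b→m2; m2: a→m2, b→m2.
Exploring the product automaton M × N from the start pair (m0, p0), following both machines on each input symbol, reaches 10 state pairs: (m0, p0), (m1, p3), (m1, p2), (m1, p5), (m2, p2), (m1, p1), (m2, p5), (m2, p1), (m2, p4), (m2, p3).
M accepts in {m0, m1} and N accepts in {p0, p1, p2, p3, p5}. The reachable pairs whose M-component is accepting are (m0, p0), (m1, p3), (m1, p2), (m1, p5), (m1, p1); in each of them the N-component is accepting too, so the product for L(M) \ L(N) (M-component accepting, N-component rejecting) has no reachable accepting pair and the difference is empty.
Hence every string in L(M) is also in L(N).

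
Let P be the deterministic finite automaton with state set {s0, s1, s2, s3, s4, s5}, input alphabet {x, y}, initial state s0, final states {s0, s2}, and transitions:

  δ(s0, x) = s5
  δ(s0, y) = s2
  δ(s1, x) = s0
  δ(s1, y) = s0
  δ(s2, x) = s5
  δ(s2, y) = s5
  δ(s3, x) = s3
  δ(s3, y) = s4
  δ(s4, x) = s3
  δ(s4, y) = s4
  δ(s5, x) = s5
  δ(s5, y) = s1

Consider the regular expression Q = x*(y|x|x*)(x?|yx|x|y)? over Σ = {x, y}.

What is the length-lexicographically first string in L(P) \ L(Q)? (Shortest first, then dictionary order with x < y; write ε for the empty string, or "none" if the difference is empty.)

xyxy

The string xyxy is accepted by P but not by Q.
No shorter string lies in the difference, and xyxy is the lexicographically first length-4 string in L(P) \ L(Q).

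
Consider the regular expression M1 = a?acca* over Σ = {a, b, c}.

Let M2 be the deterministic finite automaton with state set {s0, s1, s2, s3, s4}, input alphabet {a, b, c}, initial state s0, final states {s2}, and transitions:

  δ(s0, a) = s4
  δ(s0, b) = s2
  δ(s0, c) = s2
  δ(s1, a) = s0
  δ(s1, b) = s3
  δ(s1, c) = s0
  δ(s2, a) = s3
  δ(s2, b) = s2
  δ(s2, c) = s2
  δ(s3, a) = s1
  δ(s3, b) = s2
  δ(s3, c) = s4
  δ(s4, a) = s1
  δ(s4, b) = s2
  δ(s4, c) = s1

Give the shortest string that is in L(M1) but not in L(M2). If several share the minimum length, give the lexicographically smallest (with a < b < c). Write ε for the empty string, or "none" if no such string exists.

The string acc is accepted by M1 but not by M2.
No shorter string lies in the difference, and acc is the lexicographically first length-3 string in L(M1) \ L(M2).

acc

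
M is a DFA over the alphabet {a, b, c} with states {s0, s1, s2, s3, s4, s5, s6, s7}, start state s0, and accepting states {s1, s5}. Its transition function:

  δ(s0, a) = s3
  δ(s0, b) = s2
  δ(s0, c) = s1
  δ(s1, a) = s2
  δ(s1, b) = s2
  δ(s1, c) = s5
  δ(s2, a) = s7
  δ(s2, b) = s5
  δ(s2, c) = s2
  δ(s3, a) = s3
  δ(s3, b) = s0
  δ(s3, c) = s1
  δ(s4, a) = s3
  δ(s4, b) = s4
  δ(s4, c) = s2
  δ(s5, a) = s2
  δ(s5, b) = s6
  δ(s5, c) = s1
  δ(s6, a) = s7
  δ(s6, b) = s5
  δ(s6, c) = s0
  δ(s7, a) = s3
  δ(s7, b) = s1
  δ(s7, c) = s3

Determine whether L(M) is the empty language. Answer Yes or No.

The string c is accepted: the run s0 → s1 ends in the accepting state s1.
Since at least one string is accepted, L(M) is not empty.

No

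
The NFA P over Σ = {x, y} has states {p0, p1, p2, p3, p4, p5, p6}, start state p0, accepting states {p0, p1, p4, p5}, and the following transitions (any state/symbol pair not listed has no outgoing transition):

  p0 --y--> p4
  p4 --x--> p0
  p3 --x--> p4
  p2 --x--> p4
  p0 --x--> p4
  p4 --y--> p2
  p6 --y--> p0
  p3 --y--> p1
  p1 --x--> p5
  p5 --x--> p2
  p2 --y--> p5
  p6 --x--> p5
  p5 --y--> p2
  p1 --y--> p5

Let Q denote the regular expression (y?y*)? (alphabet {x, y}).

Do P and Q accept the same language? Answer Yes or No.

No

The string x is accepted by P but rejected by Q.
So L(P) ≠ L(Q).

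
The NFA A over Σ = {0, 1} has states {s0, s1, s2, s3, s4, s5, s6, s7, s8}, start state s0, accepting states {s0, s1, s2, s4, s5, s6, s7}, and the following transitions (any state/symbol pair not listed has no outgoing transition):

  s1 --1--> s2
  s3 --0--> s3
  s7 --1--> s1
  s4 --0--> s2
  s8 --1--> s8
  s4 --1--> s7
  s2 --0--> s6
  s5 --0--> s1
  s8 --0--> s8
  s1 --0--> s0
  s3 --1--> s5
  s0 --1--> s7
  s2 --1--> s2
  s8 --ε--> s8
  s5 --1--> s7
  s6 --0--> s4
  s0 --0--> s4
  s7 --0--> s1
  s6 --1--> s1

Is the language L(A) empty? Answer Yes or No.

No

The empty string ε is accepted: the run s0 ends in the accepting state s0.
Since at least one string is accepted, L(A) is not empty.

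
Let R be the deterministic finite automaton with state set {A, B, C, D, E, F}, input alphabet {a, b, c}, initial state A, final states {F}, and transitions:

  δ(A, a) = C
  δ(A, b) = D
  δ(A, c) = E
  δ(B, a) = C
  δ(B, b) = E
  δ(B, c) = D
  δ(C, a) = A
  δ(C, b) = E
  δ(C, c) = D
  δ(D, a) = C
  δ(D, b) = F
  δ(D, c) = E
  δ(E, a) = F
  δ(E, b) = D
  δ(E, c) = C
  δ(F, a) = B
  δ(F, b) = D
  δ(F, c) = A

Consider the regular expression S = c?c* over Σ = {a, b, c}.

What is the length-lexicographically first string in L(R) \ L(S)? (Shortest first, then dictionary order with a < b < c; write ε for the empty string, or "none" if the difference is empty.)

The string bb is accepted by R but not by S.
No shorter string lies in the difference, and bb is the lexicographically first length-2 string in L(R) \ L(S).

bb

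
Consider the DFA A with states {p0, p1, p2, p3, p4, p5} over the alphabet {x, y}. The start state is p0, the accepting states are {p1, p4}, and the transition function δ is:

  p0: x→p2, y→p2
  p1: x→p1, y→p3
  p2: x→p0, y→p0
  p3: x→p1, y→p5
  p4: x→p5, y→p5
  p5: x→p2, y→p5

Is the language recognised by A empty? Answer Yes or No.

The states reachable from the start state are {p0, p2}.
None of the accepting states {p1, p4} is reachable, so no string is accepted and L(A) = ∅.

Yes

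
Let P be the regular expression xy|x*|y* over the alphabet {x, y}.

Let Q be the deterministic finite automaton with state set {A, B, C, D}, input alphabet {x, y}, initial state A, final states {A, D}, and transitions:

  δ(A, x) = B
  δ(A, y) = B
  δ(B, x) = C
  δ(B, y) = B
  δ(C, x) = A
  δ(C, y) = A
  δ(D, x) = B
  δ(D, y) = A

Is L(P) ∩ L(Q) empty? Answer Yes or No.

The empty string ε is accepted by both P and Q.
Hence L(P) ∩ L(Q) ≠ ∅.

No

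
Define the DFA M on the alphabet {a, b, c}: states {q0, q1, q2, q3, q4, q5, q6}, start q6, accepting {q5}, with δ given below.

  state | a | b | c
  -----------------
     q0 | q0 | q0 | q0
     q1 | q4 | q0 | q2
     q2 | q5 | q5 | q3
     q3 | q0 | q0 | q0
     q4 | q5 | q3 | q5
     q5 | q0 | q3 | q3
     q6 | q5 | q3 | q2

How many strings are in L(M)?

3

The useful subgraph on states {q2, q5, q6} is acyclic, so L(M) is finite; the longest accepting path visits 3 useful states, giving maximum string length 2.
Counting accepting paths from q6 by length: 1 of length 1, 2 of length 2. Total 3.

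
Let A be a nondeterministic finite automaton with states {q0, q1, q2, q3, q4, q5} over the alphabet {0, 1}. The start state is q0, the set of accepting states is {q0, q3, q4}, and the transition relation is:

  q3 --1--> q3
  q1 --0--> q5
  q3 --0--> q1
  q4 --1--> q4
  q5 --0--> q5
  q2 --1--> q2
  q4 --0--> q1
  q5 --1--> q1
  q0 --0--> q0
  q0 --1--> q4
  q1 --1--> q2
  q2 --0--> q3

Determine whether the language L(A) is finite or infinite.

infinite

State q0 is reachable from the start and can reach an accepting state, and it lies on the cycle q0 → q0.
Traversing that cycle any number of times yields accepted strings of unbounded length, so the language is infinite.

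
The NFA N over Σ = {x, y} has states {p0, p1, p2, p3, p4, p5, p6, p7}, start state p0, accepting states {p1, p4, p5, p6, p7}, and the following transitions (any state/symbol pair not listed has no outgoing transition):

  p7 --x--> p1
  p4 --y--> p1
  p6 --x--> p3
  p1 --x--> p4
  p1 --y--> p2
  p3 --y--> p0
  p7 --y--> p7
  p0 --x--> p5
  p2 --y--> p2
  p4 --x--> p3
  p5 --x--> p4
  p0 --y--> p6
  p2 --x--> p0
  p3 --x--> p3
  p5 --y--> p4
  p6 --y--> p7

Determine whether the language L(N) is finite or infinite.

infinite

State p0 is reachable from the start and can reach an accepting state, and it lies on the cycle p0 → p5 → p4 → p1 → p2 → p0.
Traversing that cycle any number of times yields accepted strings of unbounded length, so the language is infinite.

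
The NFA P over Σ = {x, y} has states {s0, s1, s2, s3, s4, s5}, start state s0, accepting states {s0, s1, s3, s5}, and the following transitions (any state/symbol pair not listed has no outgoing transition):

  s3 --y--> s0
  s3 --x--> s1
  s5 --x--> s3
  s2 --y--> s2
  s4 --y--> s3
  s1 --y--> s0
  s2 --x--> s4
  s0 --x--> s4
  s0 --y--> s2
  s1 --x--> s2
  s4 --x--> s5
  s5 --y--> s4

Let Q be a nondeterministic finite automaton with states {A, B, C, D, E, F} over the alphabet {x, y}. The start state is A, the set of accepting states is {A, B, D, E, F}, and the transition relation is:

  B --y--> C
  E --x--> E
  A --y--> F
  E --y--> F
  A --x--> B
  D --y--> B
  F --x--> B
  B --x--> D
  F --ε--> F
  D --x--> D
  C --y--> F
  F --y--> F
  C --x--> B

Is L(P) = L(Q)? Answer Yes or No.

No

The string xy is accepted by P but rejected by Q.
So L(P) ≠ L(Q).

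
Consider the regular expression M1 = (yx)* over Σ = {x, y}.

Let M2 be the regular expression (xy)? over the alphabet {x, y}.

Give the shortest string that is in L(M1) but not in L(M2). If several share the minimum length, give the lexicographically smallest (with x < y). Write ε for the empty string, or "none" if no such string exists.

yx

The string yx is accepted by M1 but not by M2.
No shorter string lies in the difference, and yx is the lexicographically first length-2 string in L(M1) \ L(M2).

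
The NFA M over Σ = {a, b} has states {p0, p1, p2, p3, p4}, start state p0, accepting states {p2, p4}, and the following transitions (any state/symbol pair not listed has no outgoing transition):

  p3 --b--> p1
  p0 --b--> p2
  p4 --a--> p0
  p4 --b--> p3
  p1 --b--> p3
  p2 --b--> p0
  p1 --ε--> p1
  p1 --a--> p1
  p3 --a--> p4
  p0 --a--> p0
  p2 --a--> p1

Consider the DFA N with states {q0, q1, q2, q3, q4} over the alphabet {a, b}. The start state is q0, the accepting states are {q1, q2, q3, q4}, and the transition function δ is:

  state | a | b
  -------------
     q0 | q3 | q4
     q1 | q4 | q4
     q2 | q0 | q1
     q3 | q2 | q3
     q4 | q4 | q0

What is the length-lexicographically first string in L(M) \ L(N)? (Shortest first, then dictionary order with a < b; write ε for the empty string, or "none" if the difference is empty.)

The string aabbb is accepted by M but not by N.
No shorter string lies in the difference, and aabbb is the lexicographically first length-5 string in L(M) \ L(N).

aabbb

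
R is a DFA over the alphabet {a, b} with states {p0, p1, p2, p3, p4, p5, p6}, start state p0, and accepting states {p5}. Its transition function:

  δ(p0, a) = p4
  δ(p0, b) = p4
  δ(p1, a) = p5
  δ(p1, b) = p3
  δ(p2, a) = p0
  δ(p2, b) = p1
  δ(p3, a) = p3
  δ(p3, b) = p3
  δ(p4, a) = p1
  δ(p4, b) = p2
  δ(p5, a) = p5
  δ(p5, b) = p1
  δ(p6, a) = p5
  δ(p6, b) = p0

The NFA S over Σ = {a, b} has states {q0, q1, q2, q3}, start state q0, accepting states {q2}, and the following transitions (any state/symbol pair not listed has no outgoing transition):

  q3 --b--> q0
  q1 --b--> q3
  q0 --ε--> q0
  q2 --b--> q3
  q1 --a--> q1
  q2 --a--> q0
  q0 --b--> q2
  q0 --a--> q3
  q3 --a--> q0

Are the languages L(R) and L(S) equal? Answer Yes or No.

The string aaa is accepted by R but rejected by S.
So L(R) ≠ L(S).

No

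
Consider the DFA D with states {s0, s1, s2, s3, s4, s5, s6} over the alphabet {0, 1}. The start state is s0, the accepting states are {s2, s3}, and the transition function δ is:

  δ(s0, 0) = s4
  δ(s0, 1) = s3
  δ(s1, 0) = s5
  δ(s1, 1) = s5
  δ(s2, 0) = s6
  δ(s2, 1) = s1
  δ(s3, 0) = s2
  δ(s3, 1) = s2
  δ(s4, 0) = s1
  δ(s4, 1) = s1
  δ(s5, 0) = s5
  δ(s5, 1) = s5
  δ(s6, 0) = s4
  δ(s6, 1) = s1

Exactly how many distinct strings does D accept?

The useful subgraph on states {s0, s2, s3} is acyclic, so L(D) is finite; the longest accepting path visits 3 useful states, giving maximum string length 2.
Counting accepting paths from s0 by length: 1 of length 1, 2 of length 2. Total 3.

3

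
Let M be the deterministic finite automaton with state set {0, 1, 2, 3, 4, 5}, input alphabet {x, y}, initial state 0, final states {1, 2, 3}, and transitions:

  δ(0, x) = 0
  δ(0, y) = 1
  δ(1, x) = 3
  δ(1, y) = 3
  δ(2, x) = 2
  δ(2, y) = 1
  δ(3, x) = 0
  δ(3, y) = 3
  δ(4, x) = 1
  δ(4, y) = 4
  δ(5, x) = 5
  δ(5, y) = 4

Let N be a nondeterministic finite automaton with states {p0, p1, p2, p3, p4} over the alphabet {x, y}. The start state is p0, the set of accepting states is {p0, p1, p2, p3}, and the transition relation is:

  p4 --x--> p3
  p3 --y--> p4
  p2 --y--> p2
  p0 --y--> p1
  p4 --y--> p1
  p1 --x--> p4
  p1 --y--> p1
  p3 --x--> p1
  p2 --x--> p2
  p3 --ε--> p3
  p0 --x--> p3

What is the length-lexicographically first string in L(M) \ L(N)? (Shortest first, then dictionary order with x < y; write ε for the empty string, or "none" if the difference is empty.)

The string xy is accepted by M but not by N.
No shorter string lies in the difference, and xy is the lexicographically first length-2 string in L(M) \ L(N).

xy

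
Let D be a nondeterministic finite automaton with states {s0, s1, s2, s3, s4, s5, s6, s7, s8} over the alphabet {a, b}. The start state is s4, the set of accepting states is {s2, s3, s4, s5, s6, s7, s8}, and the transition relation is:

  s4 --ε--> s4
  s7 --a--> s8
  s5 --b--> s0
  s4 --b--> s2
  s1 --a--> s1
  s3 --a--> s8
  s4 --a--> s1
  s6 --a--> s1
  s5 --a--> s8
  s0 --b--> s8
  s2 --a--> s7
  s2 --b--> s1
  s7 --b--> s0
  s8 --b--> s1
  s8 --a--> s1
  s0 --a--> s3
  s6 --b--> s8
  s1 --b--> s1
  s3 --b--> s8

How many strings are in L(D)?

The useful subgraph on states {s0, s2, s3, s4, s7, s8} is acyclic, so L(D) is finite; the longest accepting path visits 6 useful states, giving maximum string length 5.
Counting accepting paths from s4 by length: 1 of length 0, 1 of length 1, 1 of length 2, 1 of length 3, 2 of length 4, 2 of length 5. Total 8.

8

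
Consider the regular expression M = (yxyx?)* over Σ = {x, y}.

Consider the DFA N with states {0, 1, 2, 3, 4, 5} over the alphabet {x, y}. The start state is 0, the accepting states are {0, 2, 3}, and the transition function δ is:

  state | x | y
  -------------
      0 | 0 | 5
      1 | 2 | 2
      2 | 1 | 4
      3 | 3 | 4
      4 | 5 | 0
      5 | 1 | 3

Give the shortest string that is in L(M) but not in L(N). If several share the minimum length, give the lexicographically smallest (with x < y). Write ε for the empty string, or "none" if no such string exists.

The string yxyx is accepted by M but not by N.
No shorter string lies in the difference, and yxyx is the lexicographically first length-4 string in L(M) \ L(N).

yxyx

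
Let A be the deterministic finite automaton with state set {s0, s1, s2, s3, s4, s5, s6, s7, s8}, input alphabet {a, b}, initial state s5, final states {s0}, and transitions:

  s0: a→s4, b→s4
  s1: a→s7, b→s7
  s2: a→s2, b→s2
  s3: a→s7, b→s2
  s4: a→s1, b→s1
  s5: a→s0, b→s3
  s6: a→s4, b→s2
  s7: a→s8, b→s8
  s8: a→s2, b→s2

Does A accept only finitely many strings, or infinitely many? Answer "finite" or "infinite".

The useful states (reachable from s5 and able to reach an accepting state) are {s0, s5}.
Restricted to these states the transition graph has no cycle, so every accepting path has bounded length and L is finite.

finite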